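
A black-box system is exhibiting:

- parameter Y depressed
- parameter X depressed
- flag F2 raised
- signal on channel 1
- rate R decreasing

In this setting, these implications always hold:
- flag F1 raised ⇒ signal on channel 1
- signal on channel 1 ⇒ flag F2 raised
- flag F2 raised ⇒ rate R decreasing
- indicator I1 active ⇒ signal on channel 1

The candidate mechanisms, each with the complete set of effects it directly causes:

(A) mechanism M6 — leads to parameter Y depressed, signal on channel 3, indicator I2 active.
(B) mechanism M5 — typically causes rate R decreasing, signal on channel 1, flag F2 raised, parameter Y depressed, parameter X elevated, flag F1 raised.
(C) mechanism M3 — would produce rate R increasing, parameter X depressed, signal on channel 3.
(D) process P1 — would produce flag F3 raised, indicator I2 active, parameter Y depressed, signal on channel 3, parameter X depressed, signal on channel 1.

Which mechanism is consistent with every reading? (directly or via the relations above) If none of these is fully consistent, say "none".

D

Per-candidate check:
(A) mechanism M6 — does not account for parameter X depressed, flag F2 raised, signal on channel 1, rate R decreasing
(B) mechanism M5 — parameter Y depressed yes; parameter X depressed NO; flag F2 raised yes; signal on channel 1 yes; rate R decreasing yes
(C) mechanism M3 — parameter Y depressed NO; parameter X depressed yes; flag F2 raised NO; signal on channel 1 NO; rate R decreasing NO
(D) process P1 — accounts for every observation (flag F2 raised by signal on channel 1 → flag F2 raised)
(D) alone accounts for all the evidence.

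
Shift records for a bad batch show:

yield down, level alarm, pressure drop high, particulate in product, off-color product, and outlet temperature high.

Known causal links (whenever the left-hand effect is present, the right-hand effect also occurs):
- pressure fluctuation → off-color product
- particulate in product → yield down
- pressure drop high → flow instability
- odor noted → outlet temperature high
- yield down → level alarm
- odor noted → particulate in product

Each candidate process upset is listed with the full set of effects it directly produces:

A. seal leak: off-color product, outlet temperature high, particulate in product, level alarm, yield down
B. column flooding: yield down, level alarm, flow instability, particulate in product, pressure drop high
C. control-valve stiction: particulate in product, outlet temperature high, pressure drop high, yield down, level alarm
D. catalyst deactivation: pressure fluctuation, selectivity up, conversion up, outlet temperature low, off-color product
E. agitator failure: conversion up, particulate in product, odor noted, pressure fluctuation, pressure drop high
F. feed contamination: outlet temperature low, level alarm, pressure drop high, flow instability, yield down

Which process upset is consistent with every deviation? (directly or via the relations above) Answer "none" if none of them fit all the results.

E

Testing each hypothesis:
(A) seal leak — does not account for pressure drop high
(B) column flooding — yield down +; level alarm +; pressure drop high +; particulate in product +; off-color product -; outlet temperature high -
(C) control-valve stiction — yield down +; level alarm +; pressure drop high +; particulate in product +; off-color product -; outlet temperature high +
(D) catalyst deactivation — yield down -; level alarm -; pressure drop high -; particulate in product -; off-color product +; outlet temperature high -
(E) agitator failure — yield down + (by particulate in product → yield down); level alarm + (by particulate in product → yield down → level alarm); pressure drop high +; particulate in product +; off-color product + (by pressure fluctuation → off-color product); outlet temperature high + (by odor noted → outlet temperature high)
(F) feed contamination — fails on particulate in product, off-color product, outlet temperature high (predicts outlet temperature low, not outlet temperature high)
(E) is the only candidate with no mismatches.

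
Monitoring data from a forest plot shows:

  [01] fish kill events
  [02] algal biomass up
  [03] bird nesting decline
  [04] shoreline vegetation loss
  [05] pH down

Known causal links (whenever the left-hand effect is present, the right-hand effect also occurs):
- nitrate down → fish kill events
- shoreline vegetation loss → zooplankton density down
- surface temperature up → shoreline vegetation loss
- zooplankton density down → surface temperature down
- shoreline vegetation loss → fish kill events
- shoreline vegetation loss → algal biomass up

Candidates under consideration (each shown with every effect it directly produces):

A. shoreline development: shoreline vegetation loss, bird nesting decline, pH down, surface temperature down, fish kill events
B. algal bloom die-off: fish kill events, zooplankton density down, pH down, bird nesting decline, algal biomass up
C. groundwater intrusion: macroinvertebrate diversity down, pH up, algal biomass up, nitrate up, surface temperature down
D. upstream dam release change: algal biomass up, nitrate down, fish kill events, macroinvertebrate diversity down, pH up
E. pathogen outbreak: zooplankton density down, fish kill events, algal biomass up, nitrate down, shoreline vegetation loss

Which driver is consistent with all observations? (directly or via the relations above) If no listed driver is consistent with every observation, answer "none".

Per-candidate check:
(A) shoreline development — fish kill events ✓; algal biomass up ✓ (through shoreline vegetation loss → algal biomass up); bird nesting decline ✓; shoreline vegetation loss ✓; pH down ✓
(B) algal bloom die-off — fish kill events ✓; algal biomass up ✓; bird nesting decline ✓; shoreline vegetation loss ✗; pH down ✓
(C) groundwater intrusion — fails on fish kill events, bird nesting decline, shoreline vegetation loss, pH down (predicts pH up, not pH down)
(D) upstream dam release change — fish kill events ✓; algal biomass up ✓; bird nesting decline ✗; shoreline vegetation loss ✗; pH down ✗
(E) pathogen outbreak — fish kill events ✓; algal biomass up ✓; bird nesting decline ✗; shoreline vegetation loss ✓; pH down ✗
(A) alone accounts for all the evidence.

A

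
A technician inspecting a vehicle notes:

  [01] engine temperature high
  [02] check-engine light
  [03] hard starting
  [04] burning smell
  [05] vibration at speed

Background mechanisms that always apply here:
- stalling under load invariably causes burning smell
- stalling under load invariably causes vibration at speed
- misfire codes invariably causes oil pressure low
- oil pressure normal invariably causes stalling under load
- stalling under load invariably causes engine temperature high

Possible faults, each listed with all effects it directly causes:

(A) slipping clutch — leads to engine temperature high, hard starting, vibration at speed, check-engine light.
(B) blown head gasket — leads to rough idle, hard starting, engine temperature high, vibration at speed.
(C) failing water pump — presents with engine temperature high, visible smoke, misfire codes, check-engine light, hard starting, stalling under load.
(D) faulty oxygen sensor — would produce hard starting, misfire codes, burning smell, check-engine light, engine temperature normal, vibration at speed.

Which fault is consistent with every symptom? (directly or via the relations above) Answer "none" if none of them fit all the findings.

Checking each candidate against the observations:
(A) slipping clutch — engine temperature high match; check-engine light match; hard starting match; burning smell miss; vibration at speed match
(B) blown head gasket — engine temperature high match; check-engine light miss; hard starting match; burning smell miss; vibration at speed match
(C) failing water pump — engine temperature high match; check-engine light match; hard starting match; burning smell match (by stalling under load → burning smell); vibration at speed match (by stalling under load → vibration at speed)
(D) faulty oxygen sensor — fails on engine temperature high (predicts engine temperature normal, not engine temperature high)
(C) alone accounts for all the evidence.

C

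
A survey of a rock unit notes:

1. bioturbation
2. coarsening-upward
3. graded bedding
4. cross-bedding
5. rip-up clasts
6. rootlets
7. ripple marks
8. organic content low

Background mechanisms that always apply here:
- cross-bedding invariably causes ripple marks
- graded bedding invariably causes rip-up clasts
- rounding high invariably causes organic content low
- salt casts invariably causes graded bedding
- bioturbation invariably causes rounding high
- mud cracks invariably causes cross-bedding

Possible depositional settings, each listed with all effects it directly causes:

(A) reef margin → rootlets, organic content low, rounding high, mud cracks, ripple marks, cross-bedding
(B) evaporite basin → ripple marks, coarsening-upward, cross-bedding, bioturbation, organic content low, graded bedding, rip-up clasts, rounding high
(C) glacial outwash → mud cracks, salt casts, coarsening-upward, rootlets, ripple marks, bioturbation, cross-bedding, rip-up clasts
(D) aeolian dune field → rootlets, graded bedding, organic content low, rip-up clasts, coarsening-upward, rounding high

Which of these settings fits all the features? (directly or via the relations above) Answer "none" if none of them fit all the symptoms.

Checking each candidate against the observations:
(A) reef margin — bioturbation -; coarsening-upward -; graded bedding -; cross-bedding +; rip-up clasts -; rootlets +; ripple marks +; organic content low +
(B) evaporite basin — bioturbation +; coarsening-upward +; graded bedding +; cross-bedding +; rip-up clasts +; rootlets -; ripple marks +; organic content low +
(C) glacial outwash — bioturbation +; coarsening-upward +; graded bedding + (via salt casts → graded bedding); cross-bedding +; rip-up clasts +; rootlets +; ripple marks +; organic content low + (via bioturbation → rounding high → organic content low)
(D) aeolian dune field — does not account for bioturbation, cross-bedding, ripple marks
(C) is the only candidate with no mismatches.

C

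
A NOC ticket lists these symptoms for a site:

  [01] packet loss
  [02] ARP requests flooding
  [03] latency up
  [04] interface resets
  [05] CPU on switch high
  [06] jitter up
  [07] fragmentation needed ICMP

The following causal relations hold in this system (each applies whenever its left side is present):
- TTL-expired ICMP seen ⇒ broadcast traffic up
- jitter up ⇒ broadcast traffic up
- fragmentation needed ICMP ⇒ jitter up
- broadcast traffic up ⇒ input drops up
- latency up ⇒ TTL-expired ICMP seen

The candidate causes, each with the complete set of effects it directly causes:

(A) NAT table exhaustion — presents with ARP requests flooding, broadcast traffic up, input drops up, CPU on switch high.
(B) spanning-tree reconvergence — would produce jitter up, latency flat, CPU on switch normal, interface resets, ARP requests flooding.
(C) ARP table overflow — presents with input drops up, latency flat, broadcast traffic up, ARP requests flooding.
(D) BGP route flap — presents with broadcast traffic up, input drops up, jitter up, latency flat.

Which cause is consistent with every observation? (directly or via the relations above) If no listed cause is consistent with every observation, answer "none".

For each candidate, compare predicted effects to what was observed:
(A) NAT table exhaustion — does not account for packet loss, latency up, interface resets, jitter up, fragmentation needed ICMP
(B) spanning-tree reconvergence — packet loss miss; ARP requests flooding match; latency up miss; interface resets match; CPU on switch high miss; jitter up match; fragmentation needed ICMP miss
(C) ARP table overflow — fails on packet loss, latency up, interface resets, CPU on switch high, jitter up, fragmentation needed ICMP (predicts latency flat, not latency up)
(D) BGP route flap — packet loss miss; ARP requests flooding miss; latency up miss; interface resets miss; CPU on switch high miss; jitter up match; fragmentation needed ICMP miss
No candidate is consistent with all observations.

none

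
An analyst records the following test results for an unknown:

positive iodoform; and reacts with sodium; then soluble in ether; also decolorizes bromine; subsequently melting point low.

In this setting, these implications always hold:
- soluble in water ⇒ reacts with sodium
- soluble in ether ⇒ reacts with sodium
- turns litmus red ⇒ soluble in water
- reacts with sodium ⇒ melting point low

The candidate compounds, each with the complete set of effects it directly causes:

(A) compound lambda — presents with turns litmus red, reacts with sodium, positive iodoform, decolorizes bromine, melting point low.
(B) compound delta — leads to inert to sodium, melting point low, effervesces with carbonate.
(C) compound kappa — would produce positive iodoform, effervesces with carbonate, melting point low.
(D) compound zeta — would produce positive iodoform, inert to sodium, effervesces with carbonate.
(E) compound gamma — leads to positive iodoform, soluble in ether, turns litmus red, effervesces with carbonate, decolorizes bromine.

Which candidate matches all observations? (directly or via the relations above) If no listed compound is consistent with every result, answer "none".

E

Checking each candidate against the observations:
(A) compound lambda — does not account for soluble in ether
(B) compound delta — fails on positive iodoform, reacts with sodium, soluble in ether, decolorizes bromine (predicts inert to sodium, not reacts with sodium)
(C) compound kappa — positive iodoform +; reacts with sodium -; soluble in ether -; decolorizes bromine -; melting point low +
(D) compound zeta — positive iodoform +; reacts with sodium -; soluble in ether -; decolorizes bromine -; melting point low -
(E) compound gamma — accounts for every observation (reacts with sodium via soluble in ether → reacts with sodium)
Only (E) is consistent with every observation.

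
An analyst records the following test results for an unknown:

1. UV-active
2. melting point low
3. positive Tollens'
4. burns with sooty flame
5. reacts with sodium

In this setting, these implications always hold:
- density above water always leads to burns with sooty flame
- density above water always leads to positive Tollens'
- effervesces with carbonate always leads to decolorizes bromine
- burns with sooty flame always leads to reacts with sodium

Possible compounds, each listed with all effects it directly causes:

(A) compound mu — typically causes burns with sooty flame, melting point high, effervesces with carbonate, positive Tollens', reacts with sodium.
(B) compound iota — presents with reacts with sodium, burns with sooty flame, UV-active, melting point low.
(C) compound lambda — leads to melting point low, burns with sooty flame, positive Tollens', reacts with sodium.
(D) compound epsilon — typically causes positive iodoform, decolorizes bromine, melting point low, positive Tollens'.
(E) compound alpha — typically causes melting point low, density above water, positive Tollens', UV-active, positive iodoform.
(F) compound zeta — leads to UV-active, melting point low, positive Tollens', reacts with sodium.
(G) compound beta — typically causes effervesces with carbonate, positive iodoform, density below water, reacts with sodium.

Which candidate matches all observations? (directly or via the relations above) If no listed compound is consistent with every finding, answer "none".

Checking each candidate against the observations:
(A) compound mu — UV-active ✗; melting point low ✗; positive Tollens' ✓; burns with sooty flame ✓; reacts with sodium ✓
(B) compound iota — does not account for positive Tollens'
(C) compound lambda — UV-active ✗; melting point low ✓; positive Tollens' ✓; burns with sooty flame ✓; reacts with sodium ✓
(D) compound epsilon — UV-active ✗; melting point low ✓; positive Tollens' ✓; burns with sooty flame ✗; reacts with sodium ✗
(E) compound alpha — UV-active ✓; melting point low ✓; positive Tollens' ✓; burns with sooty flame ✓ (by density above water → burns with sooty flame); reacts with sodium ✓ (by density above water → burns with sooty flame → reacts with sodium)
(F) compound zeta — does not account for burns with sooty flame
(G) compound beta — UV-active ✗; melting point low ✗; positive Tollens' ✗; burns with sooty flame ✗; reacts with sodium ✓
Only (E) is consistent with every observation.

E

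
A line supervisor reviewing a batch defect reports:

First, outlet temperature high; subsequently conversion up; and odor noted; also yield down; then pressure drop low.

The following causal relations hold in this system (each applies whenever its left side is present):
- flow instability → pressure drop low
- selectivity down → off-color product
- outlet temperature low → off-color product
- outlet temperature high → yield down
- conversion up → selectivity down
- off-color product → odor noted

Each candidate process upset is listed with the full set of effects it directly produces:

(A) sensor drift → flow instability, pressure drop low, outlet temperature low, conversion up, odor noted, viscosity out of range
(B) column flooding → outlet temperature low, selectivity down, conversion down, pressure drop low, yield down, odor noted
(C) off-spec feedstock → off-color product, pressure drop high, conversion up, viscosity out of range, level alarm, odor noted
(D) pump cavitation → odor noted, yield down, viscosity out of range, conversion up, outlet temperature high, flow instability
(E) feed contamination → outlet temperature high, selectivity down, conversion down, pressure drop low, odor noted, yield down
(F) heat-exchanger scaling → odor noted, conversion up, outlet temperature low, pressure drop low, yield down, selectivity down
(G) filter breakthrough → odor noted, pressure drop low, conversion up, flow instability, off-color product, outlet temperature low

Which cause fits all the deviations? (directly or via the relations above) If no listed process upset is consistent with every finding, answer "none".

D

Per-candidate check:
(A) sensor drift — outlet temperature high NO; conversion up yes; odor noted yes; yield down NO; pressure drop low yes
(B) column flooding — outlet temperature high NO; conversion up NO; odor noted yes; yield down yes; pressure drop low yes
(C) off-spec feedstock — outlet temperature high NO; conversion up yes; odor noted yes; yield down NO; pressure drop low NO
(D) pump cavitation — outlet temperature high yes; conversion up yes; odor noted yes; yield down yes; pressure drop low yes (via flow instability → pressure drop low)
(E) feed contamination — fails on conversion up (predicts conversion down, not conversion up)
(F) heat-exchanger scaling — fails on outlet temperature high (predicts outlet temperature low, not outlet temperature high)
(G) filter breakthrough — outlet temperature high NO; conversion up yes; odor noted yes; yield down NO; pressure drop low yes
Only (D) is consistent with every observation.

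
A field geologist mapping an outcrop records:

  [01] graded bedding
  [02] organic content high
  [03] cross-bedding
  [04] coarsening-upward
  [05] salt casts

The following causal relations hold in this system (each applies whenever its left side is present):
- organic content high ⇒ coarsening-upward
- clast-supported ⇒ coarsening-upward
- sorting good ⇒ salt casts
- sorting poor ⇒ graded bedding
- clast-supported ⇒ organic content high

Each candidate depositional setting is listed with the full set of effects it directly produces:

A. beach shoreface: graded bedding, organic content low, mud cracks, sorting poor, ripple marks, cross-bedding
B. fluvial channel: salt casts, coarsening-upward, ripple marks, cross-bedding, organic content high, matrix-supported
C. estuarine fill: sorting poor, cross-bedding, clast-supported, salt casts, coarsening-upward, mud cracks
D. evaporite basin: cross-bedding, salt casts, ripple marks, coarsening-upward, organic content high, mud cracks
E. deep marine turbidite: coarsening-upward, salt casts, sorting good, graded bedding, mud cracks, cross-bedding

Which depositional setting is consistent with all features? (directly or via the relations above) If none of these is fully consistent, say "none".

C

Per-candidate check:
(A) beach shoreface — graded bedding ✓; organic content high ✗; cross-bedding ✓; coarsening-upward ✗; salt casts ✗
(B) fluvial channel — graded bedding ✗; organic content high ✓; cross-bedding ✓; coarsening-upward ✓; salt casts ✓
(C) estuarine fill — accounts for every observation (graded bedding through sorting poor → graded bedding)
(D) evaporite basin — does not account for graded bedding
(E) deep marine turbidite — graded bedding ✓; organic content high ✗; cross-bedding ✓; coarsening-upward ✓; salt casts ✓
Only (C) is consistent with every observation.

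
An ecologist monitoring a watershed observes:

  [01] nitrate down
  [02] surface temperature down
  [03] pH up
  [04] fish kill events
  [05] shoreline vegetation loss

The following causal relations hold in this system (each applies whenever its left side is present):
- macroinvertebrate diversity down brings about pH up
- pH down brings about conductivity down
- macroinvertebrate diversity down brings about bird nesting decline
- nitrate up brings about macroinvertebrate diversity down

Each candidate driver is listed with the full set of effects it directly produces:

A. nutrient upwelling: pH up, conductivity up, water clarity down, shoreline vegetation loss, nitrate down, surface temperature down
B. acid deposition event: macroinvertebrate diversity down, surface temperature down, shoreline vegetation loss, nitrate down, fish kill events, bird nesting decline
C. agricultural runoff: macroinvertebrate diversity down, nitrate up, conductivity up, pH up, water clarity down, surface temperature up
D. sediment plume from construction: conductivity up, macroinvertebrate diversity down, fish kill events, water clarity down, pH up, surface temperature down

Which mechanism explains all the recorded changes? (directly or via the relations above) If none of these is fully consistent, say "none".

B

For each candidate, compare predicted effects to what was observed:
(A) nutrient upwelling — nitrate down yes; surface temperature down yes; pH up yes; fish kill events NO; shoreline vegetation loss yes
(B) acid deposition event — accounts for every observation (pH up through macroinvertebrate diversity down → pH up)
(C) agricultural runoff — nitrate down NO; surface temperature down NO; pH up yes; fish kill events NO; shoreline vegetation loss NO
(D) sediment plume from construction — nitrate down NO; surface temperature down yes; pH up yes; fish kill events yes; shoreline vegetation loss NO
Only (B) is consistent with every observation.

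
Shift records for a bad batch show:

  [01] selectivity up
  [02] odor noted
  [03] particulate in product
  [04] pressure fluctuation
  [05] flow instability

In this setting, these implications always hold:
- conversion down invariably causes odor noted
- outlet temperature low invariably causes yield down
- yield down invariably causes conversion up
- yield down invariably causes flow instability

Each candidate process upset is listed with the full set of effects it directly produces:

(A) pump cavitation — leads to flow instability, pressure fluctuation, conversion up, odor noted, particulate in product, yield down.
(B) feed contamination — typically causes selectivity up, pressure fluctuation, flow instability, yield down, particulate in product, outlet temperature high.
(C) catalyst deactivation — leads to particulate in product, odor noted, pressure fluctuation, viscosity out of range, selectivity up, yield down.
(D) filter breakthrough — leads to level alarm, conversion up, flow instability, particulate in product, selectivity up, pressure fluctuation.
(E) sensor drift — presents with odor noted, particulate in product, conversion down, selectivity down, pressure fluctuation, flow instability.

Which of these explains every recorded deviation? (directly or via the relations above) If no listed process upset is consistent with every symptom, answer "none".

C

Testing each hypothesis:
(A) pump cavitation — selectivity up NO; odor noted yes; particulate in product yes; pressure fluctuation yes; flow instability yes
(B) feed contamination — selectivity up yes; odor noted NO; particulate in product yes; pressure fluctuation yes; flow instability yes
(C) catalyst deactivation — selectivity up yes; odor noted yes; particulate in product yes; pressure fluctuation yes; flow instability yes (via yield down → flow instability)
(D) filter breakthrough — selectivity up yes; odor noted NO; particulate in product yes; pressure fluctuation yes; flow instability yes
(E) sensor drift — fails on selectivity up (predicts selectivity down, not selectivity up)
(C) alone accounts for all the evidence.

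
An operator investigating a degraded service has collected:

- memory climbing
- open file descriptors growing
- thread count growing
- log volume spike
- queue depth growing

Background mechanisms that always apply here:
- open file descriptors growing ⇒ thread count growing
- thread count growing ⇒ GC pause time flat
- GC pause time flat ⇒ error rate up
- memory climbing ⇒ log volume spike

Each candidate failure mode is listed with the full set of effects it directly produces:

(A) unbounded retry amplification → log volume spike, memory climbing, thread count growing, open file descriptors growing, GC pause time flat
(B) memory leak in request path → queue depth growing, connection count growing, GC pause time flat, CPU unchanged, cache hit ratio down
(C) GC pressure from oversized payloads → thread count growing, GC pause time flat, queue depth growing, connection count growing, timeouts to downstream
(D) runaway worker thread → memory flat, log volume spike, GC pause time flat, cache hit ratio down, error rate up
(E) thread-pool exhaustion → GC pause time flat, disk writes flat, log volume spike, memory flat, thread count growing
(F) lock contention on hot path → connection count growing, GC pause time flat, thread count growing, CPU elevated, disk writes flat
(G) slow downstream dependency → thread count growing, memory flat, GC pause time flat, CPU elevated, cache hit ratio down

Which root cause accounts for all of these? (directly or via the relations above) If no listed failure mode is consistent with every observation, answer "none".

none

Per-candidate check:
(A) unbounded retry amplification — memory climbing match; open file descriptors growing match; thread count growing match; log volume spike match; queue depth growing miss
(B) memory leak in request path — does not account for memory climbing, open file descriptors growing, thread count growing, log volume spike
(C) GC pressure from oversized payloads — memory climbing miss; open file descriptors growing miss; thread count growing match; log volume spike miss; queue depth growing match
(D) runaway worker thread — memory climbing miss; open file descriptors growing miss; thread count growing miss; log volume spike match; queue depth growing miss
(E) thread-pool exhaustion — fails on memory climbing, open file descriptors growing, queue depth growing (predicts memory flat, not memory climbing)
(F) lock contention on hot path — does not account for memory climbing, open file descriptors growing, log volume spike, queue depth growing
(G) slow downstream dependency — fails on memory climbing, open file descriptors growing, log volume spike, queue depth growing (predicts memory flat, not memory climbing)
No candidate is consistent with all observations.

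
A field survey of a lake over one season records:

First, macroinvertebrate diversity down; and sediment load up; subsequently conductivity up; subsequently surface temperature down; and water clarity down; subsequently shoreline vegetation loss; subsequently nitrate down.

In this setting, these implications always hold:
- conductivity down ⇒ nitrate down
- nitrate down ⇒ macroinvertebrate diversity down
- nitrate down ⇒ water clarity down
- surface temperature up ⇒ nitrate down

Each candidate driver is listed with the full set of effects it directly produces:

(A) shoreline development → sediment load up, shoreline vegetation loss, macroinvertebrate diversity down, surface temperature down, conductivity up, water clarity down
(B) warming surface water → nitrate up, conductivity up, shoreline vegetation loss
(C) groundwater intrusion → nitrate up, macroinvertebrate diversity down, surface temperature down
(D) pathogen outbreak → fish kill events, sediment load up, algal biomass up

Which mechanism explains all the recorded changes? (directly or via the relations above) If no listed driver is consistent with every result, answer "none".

Testing each hypothesis:
(A) shoreline development — macroinvertebrate diversity down ✓; sediment load up ✓; conductivity up ✓; surface temperature down ✓; water clarity down ✓; shoreline vegetation loss ✓; nitrate down ✗
(B) warming surface water — fails on macroinvertebrate diversity down, sediment load up, surface temperature down, water clarity down, nitrate down (predicts nitrate up, not nitrate down)
(C) groundwater intrusion — fails on sediment load up, conductivity up, water clarity down, shoreline vegetation loss, nitrate down (predicts nitrate up, not nitrate down)
(D) pathogen outbreak — does not account for macroinvertebrate diversity down, conductivity up, surface temperature down, water clarity down, shoreline vegetation loss, nitrate down
Every candidate fails on at least one observation.

none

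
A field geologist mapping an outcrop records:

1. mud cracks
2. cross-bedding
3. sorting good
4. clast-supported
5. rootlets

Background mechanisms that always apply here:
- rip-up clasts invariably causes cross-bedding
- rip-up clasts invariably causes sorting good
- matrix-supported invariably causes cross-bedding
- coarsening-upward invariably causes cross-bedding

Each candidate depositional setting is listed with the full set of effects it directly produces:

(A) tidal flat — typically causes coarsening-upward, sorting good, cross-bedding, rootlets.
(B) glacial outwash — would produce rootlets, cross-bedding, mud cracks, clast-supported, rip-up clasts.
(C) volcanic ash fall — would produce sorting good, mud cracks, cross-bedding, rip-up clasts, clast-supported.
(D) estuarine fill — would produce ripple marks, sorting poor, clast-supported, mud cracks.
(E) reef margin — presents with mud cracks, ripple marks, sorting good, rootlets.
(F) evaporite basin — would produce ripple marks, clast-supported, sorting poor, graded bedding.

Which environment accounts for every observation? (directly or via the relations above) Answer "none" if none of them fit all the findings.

Testing each hypothesis:
(A) tidal flat — does not account for mud cracks, clast-supported
(B) glacial outwash — mud cracks yes; cross-bedding yes; sorting good yes (through rip-up clasts → sorting good); clast-supported yes; rootlets yes
(C) volcanic ash fall — mud cracks yes; cross-bedding yes; sorting good yes; clast-supported yes; rootlets NO
(D) estuarine fill — fails on cross-bedding, sorting good, rootlets (predicts sorting poor, not sorting good)
(E) reef margin — does not account for cross-bedding, clast-supported
(F) evaporite basin — fails on mud cracks, cross-bedding, sorting good, rootlets (predicts sorting poor, not sorting good)
Only (B) is consistent with every observation.

B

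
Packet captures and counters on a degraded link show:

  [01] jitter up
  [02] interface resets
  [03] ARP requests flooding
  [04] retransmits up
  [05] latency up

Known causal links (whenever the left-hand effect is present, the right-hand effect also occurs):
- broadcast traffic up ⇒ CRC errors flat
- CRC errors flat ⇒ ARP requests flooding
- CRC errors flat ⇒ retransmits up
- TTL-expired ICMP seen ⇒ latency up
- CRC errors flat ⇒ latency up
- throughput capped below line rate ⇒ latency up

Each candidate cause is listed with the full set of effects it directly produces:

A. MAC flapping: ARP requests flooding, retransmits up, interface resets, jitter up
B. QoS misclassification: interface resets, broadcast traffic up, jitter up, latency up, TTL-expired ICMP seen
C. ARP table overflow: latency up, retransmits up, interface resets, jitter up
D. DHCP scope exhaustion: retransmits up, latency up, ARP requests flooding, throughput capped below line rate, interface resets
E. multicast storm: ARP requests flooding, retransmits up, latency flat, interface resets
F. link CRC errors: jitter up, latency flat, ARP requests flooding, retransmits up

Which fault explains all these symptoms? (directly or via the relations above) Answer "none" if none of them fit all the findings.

For each candidate, compare predicted effects to what was observed:
(A) MAC flapping — does not account for latency up
(B) QoS misclassification — jitter up +; interface resets +; ARP requests flooding + (through broadcast traffic up → CRC errors flat → ARP requests flooding); retransmits up + (through broadcast traffic up → CRC errors flat → retransmits up); latency up +
(C) ARP table overflow — jitter up +; interface resets +; ARP requests flooding -; retransmits up +; latency up +
(D) DHCP scope exhaustion — jitter up -; interface resets +; ARP requests flooding +; retransmits up +; latency up +
(E) multicast storm — fails on jitter up, latency up (predicts latency flat, not latency up)
(F) link CRC errors — jitter up +; interface resets -; ARP requests flooding +; retransmits up +; latency up -
(B) alone accounts for all the evidence.

B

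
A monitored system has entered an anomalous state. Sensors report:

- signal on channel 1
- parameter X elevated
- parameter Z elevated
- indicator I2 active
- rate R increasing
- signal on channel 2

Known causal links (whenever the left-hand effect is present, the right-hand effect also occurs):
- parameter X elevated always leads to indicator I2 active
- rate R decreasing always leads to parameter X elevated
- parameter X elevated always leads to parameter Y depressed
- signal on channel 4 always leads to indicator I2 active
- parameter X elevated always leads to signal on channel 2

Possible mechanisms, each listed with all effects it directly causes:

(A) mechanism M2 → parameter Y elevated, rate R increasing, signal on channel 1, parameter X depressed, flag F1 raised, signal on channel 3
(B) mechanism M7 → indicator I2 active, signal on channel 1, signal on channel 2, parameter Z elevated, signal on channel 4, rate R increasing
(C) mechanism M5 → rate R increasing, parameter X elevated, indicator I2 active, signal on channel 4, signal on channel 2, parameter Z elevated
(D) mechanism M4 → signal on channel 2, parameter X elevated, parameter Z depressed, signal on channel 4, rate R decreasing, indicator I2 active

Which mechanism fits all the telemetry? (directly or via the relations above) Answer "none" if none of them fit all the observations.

none

Checking each candidate against the observations:
(A) mechanism M2 — signal on channel 1 yes; parameter X elevated NO; parameter Z elevated NO; indicator I2 active NO; rate R increasing yes; signal on channel 2 NO
(B) mechanism M7 — signal on channel 1 yes; parameter X elevated NO; parameter Z elevated yes; indicator I2 active yes; rate R increasing yes; signal on channel 2 yes
(C) mechanism M5 — signal on channel 1 NO; parameter X elevated yes; parameter Z elevated yes; indicator I2 active yes; rate R increasing yes; signal on channel 2 yes
(D) mechanism M4 — signal on channel 1 NO; parameter X elevated yes; parameter Z elevated NO; indicator I2 active yes; rate R increasing NO; signal on channel 2 yes
None of the listed candidates fits everything.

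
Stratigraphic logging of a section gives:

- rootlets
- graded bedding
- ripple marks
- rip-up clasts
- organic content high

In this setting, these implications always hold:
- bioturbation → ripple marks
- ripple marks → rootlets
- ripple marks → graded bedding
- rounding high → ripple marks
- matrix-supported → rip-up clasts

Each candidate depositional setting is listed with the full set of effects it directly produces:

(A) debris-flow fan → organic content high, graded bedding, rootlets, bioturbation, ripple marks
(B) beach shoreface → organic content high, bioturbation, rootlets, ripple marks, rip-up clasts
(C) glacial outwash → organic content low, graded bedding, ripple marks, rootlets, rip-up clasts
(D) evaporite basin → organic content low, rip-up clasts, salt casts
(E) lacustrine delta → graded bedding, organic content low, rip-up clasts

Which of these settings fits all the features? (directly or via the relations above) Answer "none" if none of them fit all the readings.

B

Per-candidate check:
(A) debris-flow fan — does not account for rip-up clasts
(B) beach shoreface — accounts for every observation (graded bedding through ripple marks → graded bedding)
(C) glacial outwash — rootlets yes; graded bedding yes; ripple marks yes; rip-up clasts yes; organic content high NO
(D) evaporite basin — rootlets NO; graded bedding NO; ripple marks NO; rip-up clasts yes; organic content high NO
(E) lacustrine delta — rootlets NO; graded bedding yes; ripple marks NO; rip-up clasts yes; organic content high NO
(B) is the only candidate with no mismatches.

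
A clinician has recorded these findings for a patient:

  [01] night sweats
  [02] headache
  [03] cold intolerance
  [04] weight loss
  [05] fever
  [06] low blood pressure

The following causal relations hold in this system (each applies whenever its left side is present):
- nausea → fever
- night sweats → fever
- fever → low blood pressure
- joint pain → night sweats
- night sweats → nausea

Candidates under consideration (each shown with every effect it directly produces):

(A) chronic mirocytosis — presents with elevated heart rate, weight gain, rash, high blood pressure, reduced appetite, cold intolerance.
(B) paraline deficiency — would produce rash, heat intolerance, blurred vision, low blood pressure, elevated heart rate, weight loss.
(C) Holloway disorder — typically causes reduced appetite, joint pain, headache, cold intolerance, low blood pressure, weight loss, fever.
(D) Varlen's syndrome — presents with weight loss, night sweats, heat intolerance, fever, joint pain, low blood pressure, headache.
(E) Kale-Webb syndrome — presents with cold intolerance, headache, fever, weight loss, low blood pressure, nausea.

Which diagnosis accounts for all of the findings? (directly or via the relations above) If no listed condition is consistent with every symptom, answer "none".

C

Checking each candidate against the observations:
(A) chronic mirocytosis — night sweats miss; headache miss; cold intolerance match; weight loss miss; fever miss; low blood pressure miss
(B) paraline deficiency — night sweats miss; headache miss; cold intolerance miss; weight loss match; fever miss; low blood pressure match
(C) Holloway disorder — night sweats match (through joint pain → night sweats); headache match; cold intolerance match; weight loss match; fever match; low blood pressure match
(D) Varlen's syndrome — night sweats match; headache match; cold intolerance miss; weight loss match; fever match; low blood pressure match
(E) Kale-Webb syndrome — does not account for night sweats
Only (C) is consistent with every observation.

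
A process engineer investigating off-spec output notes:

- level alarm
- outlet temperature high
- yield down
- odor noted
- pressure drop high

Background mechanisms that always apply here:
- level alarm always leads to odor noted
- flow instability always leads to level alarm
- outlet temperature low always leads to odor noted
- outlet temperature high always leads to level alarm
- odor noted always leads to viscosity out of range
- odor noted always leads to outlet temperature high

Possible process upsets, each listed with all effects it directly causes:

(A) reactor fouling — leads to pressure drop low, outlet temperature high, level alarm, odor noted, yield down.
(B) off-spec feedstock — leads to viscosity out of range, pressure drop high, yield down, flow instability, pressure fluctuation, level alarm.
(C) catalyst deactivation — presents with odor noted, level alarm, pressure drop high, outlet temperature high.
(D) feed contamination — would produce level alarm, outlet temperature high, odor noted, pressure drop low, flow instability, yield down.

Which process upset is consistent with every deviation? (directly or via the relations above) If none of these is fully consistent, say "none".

Checking each candidate against the observations:
(A) reactor fouling — fails on pressure drop high (predicts pressure drop low, not pressure drop high)
(B) off-spec feedstock — level alarm ✓; outlet temperature high ✓ (through level alarm → odor noted → outlet temperature high); yield down ✓; odor noted ✓ (through level alarm → odor noted); pressure drop high ✓
(C) catalyst deactivation — level alarm ✓; outlet temperature high ✓; yield down ✗; odor noted ✓; pressure drop high ✓
(D) feed contamination — level alarm ✓; outlet temperature high ✓; yield down ✓; odor noted ✓; pressure drop high ✗
Only (B) is consistent with every observation.

B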